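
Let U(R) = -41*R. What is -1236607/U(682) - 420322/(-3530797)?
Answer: 106779544623/2408003554 ≈ 44.344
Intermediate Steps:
-1236607/U(682) - 420322/(-3530797) = -1236607/((-41*682)) - 420322/(-3530797) = -1236607/(-27962) - 420322*(-1/3530797) = -1236607*(-1/27962) + 420322/3530797 = 1236607/27962 + 420322/3530797 = 106779544623/2408003554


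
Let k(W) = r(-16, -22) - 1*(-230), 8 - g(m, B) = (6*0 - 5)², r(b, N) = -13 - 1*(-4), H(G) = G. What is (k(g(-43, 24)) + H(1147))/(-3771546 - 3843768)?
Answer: -4/22267 ≈ -0.00017964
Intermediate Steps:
r(b, N) = -9 (r(b, N) = -13 + 4 = -9)
g(m, B) = -17 (g(m, B) = 8 - (6*0 - 5)² = 8 - (0 - 5)² = 8 - 1*(-5)² = 8 - 1*25 = 8 - 25 = -17)
k(W) = 221 (k(W) = -9 - 1*(-230) = -9 + 230 = 221)
(k(g(-43, 24)) + H(1147))/(-3771546 - 3843768) = (221 + 1147)/(-3771546 - 3843768) = 1368/(-7615314) = 1368*(-1/7615314) = -4/22267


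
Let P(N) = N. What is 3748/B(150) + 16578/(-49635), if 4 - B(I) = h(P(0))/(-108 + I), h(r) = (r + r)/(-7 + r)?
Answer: 5165713/5515 ≈ 936.67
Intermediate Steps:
h(r) = 2*r/(-7 + r) (h(r) = (2*r)/(-7 + r) = 2*r/(-7 + r))
B(I) = 4 (B(I) = 4 - 2*0/(-7 + 0)/(-108 + I) = 4 - 2*0/(-7)/(-108 + I) = 4 - 2*0*(-⅐)/(-108 + I) = 4 - 0/(-108 + I) = 4 - 1*0 = 4 + 0 = 4)
3748/B(150) + 16578/(-49635) = 3748/4 + 16578/(-49635) = 3748*(¼) + 16578*(-1/49635) = 937 - 1842/5515 = 5165713/5515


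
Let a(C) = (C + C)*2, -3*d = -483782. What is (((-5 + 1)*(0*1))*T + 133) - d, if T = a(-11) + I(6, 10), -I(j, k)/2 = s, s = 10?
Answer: -483383/3 ≈ -1.6113e+5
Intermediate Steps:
d = 483782/3 (d = -⅓*(-483782) = 483782/3 ≈ 1.6126e+5)
a(C) = 4*C (a(C) = (2*C)*2 = 4*C)
I(j, k) = -20 (I(j, k) = -2*10 = -20)
T = -64 (T = 4*(-11) - 20 = -44 - 20 = -64)
(((-5 + 1)*(0*1))*T + 133) - d = (((-5 + 1)*(0*1))*(-64) + 133) - 1*483782/3 = (-4*0*(-64) + 133) - 483782/3 = (0*(-64) + 133) - 483782/3 = (0 + 133) - 483782/3 = 133 - 483782/3 = -483383/3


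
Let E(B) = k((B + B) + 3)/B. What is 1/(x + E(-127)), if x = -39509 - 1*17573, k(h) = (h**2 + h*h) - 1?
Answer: -127/7375415 ≈ -1.7219e-5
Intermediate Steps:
k(h) = -1 + 2*h**2 (k(h) = (h**2 + h**2) - 1 = 2*h**2 - 1 = -1 + 2*h**2)
E(B) = (-1 + 2*(3 + 2*B)**2)/B (E(B) = (-1 + 2*((B + B) + 3)**2)/B = (-1 + 2*(2*B + 3)**2)/B = (-1 + 2*(3 + 2*B)**2)/B)
x = -57082 (x = -39509 - 17573 = -57082)
1/(x + E(-127)) = 1/(-57082 + (-1 + 2*(3 + 2*(-127))**2)/(-127)) = 1/(-57082 - (-1 + 2*(3 - 254)**2)/127) = 1/(-57082 - (-1 + 2*(-251)**2)/127) = 1/(-57082 - (-1 + 2*63001)/127) = 1/(-57082 - (-1 + 126002)/127) = 1/(-57082 - 1/127*126001) = 1/(-57082 - 126001/127) = 1/(-7375415/127) = -127/7375415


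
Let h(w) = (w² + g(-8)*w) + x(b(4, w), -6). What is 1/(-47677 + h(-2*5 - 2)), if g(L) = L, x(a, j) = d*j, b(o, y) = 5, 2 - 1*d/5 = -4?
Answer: -1/47617 ≈ -2.1001e-5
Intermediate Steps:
d = 30 (d = 10 - 5*(-4) = 10 + 20 = 30)
x(a, j) = 30*j
h(w) = -180 + w² - 8*w (h(w) = (w² - 8*w) + 30*(-6) = (w² - 8*w) - 180 = -180 + w² - 8*w)
1/(-47677 + h(-2*5 - 2)) = 1/(-47677 + (-180 + (-2*5 - 2)² - 8*(-2*5 - 2))) = 1/(-47677 + (-180 + (-10 - 2)² - 8*(-10 - 2))) = 1/(-47677 + (-180 + (-12)² - 8*(-12))) = 1/(-47677 + (-180 + 144 + 96)) = 1/(-47677 + 60) = 1/(-47617) = -1/47617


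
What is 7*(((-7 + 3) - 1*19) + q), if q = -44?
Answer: -469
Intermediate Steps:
7*(((-7 + 3) - 1*19) + q) = 7*(((-7 + 3) - 1*19) - 44) = 7*((-4 - 19) - 44) = 7*(-23 - 44) = 7*(-67) = -469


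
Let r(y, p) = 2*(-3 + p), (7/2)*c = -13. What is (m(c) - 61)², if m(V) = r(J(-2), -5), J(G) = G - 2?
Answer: 5929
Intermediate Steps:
c = -26/7 (c = (2/7)*(-13) = -26/7 ≈ -3.7143)
J(G) = -2 + G
r(y, p) = -6 + 2*p
m(V) = -16 (m(V) = -6 + 2*(-5) = -6 - 10 = -16)
(m(c) - 61)² = (-16 - 61)² = (-77)² = 5929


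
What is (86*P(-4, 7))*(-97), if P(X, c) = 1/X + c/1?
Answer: -112617/2 ≈ -56309.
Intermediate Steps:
P(X, c) = c + 1/X (P(X, c) = 1/X + c*1 = 1/X + c = c + 1/X)
(86*P(-4, 7))*(-97) = (86*(7 + 1/(-4)))*(-97) = (86*(7 - ¼))*(-97) = (86*(27/4))*(-97) = (1161/2)*(-97) = -112617/2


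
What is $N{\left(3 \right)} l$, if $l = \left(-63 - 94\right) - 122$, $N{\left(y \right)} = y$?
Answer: $-837$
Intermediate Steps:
$l = -279$ ($l = -157 - 122 = -279$)
$N{\left(3 \right)} l = 3 \left(-279\right) = -837$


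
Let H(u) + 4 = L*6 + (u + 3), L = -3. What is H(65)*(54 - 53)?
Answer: 46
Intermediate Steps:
H(u) = -19 + u (H(u) = -4 + (-3*6 + (u + 3)) = -4 + (-18 + (3 + u)) = -4 + (-15 + u) = -19 + u)
H(65)*(54 - 53) = (-19 + 65)*(54 - 53) = 46*1 = 46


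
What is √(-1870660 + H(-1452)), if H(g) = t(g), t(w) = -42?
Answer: 19*I*√5182 ≈ 1367.7*I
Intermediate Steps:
H(g) = -42
√(-1870660 + H(-1452)) = √(-1870660 - 42) = √(-1870702) = 19*I*√5182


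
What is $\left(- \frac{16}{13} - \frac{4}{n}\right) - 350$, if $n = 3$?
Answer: $- \frac{13750}{39} \approx -352.56$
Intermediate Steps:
$\left(- \frac{16}{13} - \frac{4}{n}\right) - 350 = \left(- \frac{16}{13} - \frac{4}{3}\right) - 350 = - \frac{100}{39} - 350 = - \frac{13750}{39}$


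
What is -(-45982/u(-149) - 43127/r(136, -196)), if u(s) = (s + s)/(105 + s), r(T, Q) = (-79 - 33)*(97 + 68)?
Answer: 2669716571/393360 ≈ 6787.0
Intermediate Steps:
r(T, Q) = -18480 (r(T, Q) = -112*165 = -18480)
u(s) = 2*s/(105 + s) (u(s) = (2*s)/(105 + s) = 2*s/(105 + s))
-(-45982/u(-149) - 43127/r(136, -196)) = -(-45982/(2*(-149)/(105 - 149)) - 43127/(-18480)) = -(-45982/(2*(-149)/(-44)) - 43127*(-1/18480)) = -(-45982/(2*(-149)*(-1/44)) + 6161/2640) = -(-45982/149/22 + 6161/2640) = -(-45982*22/149 + 6161/2640) = -(-1011604/149 + 6161/2640) = -1*(-2669716571/393360) = 2669716571/393360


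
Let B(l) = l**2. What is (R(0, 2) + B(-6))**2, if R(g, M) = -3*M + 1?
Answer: 961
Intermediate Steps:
R(g, M) = 1 - 3*M
(R(0, 2) + B(-6))**2 = ((1 - 3*2) + (-6)**2)**2 = ((1 - 6) + 36)**2 = (-5 + 36)**2 = 31**2 = 961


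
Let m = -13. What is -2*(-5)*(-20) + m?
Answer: -213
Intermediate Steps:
-2*(-5)*(-20) + m = -2*(-5)*(-20) - 13 = 10*(-20) - 13 = -200 - 13 = -213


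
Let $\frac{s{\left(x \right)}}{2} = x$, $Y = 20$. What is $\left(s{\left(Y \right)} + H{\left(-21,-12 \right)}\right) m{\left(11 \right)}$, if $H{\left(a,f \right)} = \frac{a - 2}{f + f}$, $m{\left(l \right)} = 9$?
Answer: $\frac{2949}{8} \approx 368.63$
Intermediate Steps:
$s{\left(x \right)} = 2 x$
$H{\left(a,f \right)} = \frac{-2 + a}{2 f}$
$\left(s{\left(Y \right)} + H{\left(-21,-12 \right)}\right) m{\left(11 \right)} = \left(2 \cdot 20 + \frac{-2 - 21}{2 \left(-12\right)}\right) 9 = \left(40 + \frac{1}{2} \left(- \frac{1}{12}\right) \left(-23\right)\right) 9 = \left(40 + \frac{23}{24}\right) 9 = \frac{983}{24} \cdot 9 = \frac{2949}{8}$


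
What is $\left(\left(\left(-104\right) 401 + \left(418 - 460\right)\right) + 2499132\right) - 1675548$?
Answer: $781838$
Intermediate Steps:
$\left(\left(\left(-104\right) 401 + \left(418 - 460\right)\right) + 2499132\right) - 1675548 = \left(\left(-41704 - 42\right) + 2499132\right) - 1675548 = \left(-41746 + 2499132\right) - 1675548 = 2457386 - 1675548 = 781838$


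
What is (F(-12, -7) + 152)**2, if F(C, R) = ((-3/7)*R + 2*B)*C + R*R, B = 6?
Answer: 441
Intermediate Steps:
F(C, R) = R**2 + C*(12 - 3*R/7) (F(C, R) = ((-3/7)*R + 2*6)*C + R*R = ((-3*1/7)*R + 12)*C + R**2 = (-3*R/7 + 12)*C + R**2 = (12 - 3*R/7)*C + R**2 = C*(12 - 3*R/7) + R**2 = R**2 + C*(12 - 3*R/7))
(F(-12, -7) + 152)**2 = (((-7)**2 + 12*(-12) - 3/7*(-12)*(-7)) + 152)**2 = ((49 - 144 - 36) + 152)**2 = (-131 + 152)**2 = 21**2 = 441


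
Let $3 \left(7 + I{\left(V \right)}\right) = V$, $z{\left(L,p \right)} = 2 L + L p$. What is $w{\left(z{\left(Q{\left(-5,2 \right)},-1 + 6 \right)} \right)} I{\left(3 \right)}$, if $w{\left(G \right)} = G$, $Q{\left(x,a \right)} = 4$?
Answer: $-168$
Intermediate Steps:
$I{\left(V \right)} = -7 + \frac{V}{3}$
$w{\left(z{\left(Q{\left(-5,2 \right)},-1 + 6 \right)} \right)} I{\left(3 \right)} = 4 \left(2 + \left(-1 + 6\right)\right) \left(-7 + \frac{1}{3} \cdot 3\right) = 4 \left(2 + 5\right) \left(-7 + 1\right) = 4 \cdot 7 \left(-6\right) = 28 \left(-6\right) = -168$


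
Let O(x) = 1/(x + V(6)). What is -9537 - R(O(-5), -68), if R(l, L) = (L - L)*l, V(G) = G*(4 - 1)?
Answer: -9537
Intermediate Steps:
V(G) = 3*G (V(G) = G*3 = 3*G)
O(x) = 1/(18 + x) (O(x) = 1/(x + 3*6) = 1/(x + 18) = 1/(18 + x))
R(l, L) = 0 (R(l, L) = 0*l = 0)
-9537 - R(O(-5), -68) = -9537 - 1*0 = -9537 + 0 = -9537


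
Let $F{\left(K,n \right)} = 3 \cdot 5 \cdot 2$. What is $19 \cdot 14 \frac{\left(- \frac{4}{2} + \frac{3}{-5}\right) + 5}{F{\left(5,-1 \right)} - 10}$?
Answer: $\frac{798}{25} \approx 31.92$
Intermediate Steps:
$F{\left(K,n \right)} = 30$ ($F{\left(K,n \right)} = 15 \cdot 2 = 30$)
$19 \cdot 14 \frac{\left(- \frac{4}{2} + \frac{3}{-5}\right) + 5}{F{\left(5,-1 \right)} - 10} = 19 \cdot 14 \frac{\left(- \frac{4}{2} + \frac{3}{-5}\right) + 5}{30 - 10} = 266 \frac{\left(\left(-4\right) \frac{1}{2} + 3 \left(- \frac{1}{5}\right)\right) + 5}{20} = 266 \left(\left(-2 - \frac{3}{5}\right) + 5\right) \frac{1}{20} = 266 \left(- \frac{13}{5} + 5\right) \frac{1}{20} = 266 \cdot \frac{12}{5} \cdot \frac{1}{20} = 266 \cdot \frac{3}{25} = \frac{798}{25}$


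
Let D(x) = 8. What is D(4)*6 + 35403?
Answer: 35451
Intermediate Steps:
D(4)*6 + 35403 = 8*6 + 35403 = 48 + 35403 = 35451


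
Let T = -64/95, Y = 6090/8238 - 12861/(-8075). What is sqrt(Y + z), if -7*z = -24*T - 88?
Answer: sqrt(3034116597391698)/15521765 ≈ 3.5487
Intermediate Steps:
Y = 25854278/11086975 (Y = 6090*(1/8238) - 12861*(-1/8075) = 1015/1373 + 12861/8075 = 25854278/11086975 ≈ 2.3320)
T = -64/95 (T = -64*1/95 = -64/95 ≈ -0.67368)
z = 6824/665 (z = -(-24*(-64/95) - 88)/7 = -(1536/95 - 88)/7 = -1/7*(-6824/95) = 6824/665 ≈ 10.262)
sqrt(Y + z) = sqrt(25854278/11086975 + 6824/665) = sqrt(977374866/77608825) = sqrt(3034116597391698)/15521765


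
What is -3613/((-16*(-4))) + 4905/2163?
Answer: -2500333/46144 ≈ -54.185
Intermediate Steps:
-3613/((-16*(-4))) + 4905/2163 = -3613/64 + 4905*(1/2163) = -3613*1/64 + 1635/721 = -3613/64 + 1635/721 = -2500333/46144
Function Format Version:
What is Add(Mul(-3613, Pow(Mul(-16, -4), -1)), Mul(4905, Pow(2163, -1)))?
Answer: Rational(-2500333, 46144) ≈ -54.185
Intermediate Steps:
Add(Mul(-3613, Pow(Mul(-16, -4), -1)), Mul(4905, Pow(2163, -1))) = Add(Mul(-3613, Pow(64, -1)), Mul(4905, Rational(1, 2163))) = Add(Mul(-3613, Rational(1, 64)), Rational(1635, 721)) = Add(Rational(-3613, 64), Rational(1635, 721)) = Rational(-2500333, 46144)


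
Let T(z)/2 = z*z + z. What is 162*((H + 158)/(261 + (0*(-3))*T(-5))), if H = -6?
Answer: 2736/29 ≈ 94.345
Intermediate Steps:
T(z) = 2*z + 2*z**2 (T(z) = 2*(z*z + z) = 2*(z**2 + z) = 2*(z + z**2) = 2*z + 2*z**2)
162*((H + 158)/(261 + (0*(-3))*T(-5))) = 162*((-6 + 158)/(261 + (0*(-3))*(2*(-5)*(1 - 5)))) = 162*(152/(261 + 0*(2*(-5)*(-4)))) = 162*(152/(261 + 0*40)) = 162*(152/(261 + 0)) = 162*(152/261) = 2736/29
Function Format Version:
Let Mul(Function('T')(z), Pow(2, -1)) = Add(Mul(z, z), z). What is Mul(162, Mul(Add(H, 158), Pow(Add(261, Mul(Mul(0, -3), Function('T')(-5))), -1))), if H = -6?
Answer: Rational(2736, 29) ≈ 94.345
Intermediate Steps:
Function('T')(z) = Add(Mul(2, z), Mul(2, Pow(z, 2))) (Function('T')(z) = Mul(2, Add(Mul(z, z), z)) = Mul(2, Add(Pow(z, 2), z)) = Mul(2, Add(z, Pow(z, 2))) = Add(Mul(2, z), Mul(2, Pow(z, 2))))
Mul(162, Mul(Add(H, 158), Pow(Add(261, Mul(Mul(0, -3), Function('T')(-5))), -1))) = Mul(162, Mul(Add(-6, 158), Pow(Add(261, Mul(Mul(0, -3), Mul(2, -5, Add(1, -5)))), -1))) = Mul(162, Mul(152, Pow(Add(261, Mul(0, Mul(2, -5, -4))), -1))) = Mul(162, Mul(152, Pow(Add(261, Mul(0, 40)), -1))) = Mul(162, Mul(152, Pow(Add(261, 0), -1))) = Mul(162, Mul(152, Pow(261, -1))) = Mul(162, Mul(152, Rational(1, 261))) = Mul(162, Rational(152, 261)) = Rational(2736, 29)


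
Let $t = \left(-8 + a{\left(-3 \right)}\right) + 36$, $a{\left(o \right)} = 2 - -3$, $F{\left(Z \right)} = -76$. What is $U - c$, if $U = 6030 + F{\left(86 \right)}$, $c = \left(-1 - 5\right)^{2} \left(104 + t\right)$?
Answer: $1022$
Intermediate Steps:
$a{\left(o \right)} = 5$ ($a{\left(o \right)} = 2 + 3 = 5$)
$t = 33$ ($t = \left(-8 + 5\right) + 36 = -3 + 36 = 33$)
$c = 4932$ ($c = \left(-1 - 5\right)^{2} \left(104 + 33\right) = \left(-6\right)^{2} \cdot 137 = 36 \cdot 137 = 4932$)
$U = 5954$ ($U = 6030 - 76 = 5954$)
$U - c = 5954 - 4932 = 1022$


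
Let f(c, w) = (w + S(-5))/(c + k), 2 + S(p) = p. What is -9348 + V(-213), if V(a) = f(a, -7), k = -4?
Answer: -289786/31 ≈ -9347.9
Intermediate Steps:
S(p) = -2 + p
f(c, w) = (-7 + w)/(-4 + c) (f(c, w) = (w + (-2 - 5))/(c - 4) = (w - 7)/(-4 + c) = (-7 + w)/(-4 + c))
V(a) = -14/(-4 + a) (V(a) = (-7 - 7)/(-4 + a) = -14/(-4 + a))
-9348 + V(-213) = -9348 - 14/(-4 - 213) = -9348 - 14/(-217) = -9348 - 14*(-1/217) = -9348 + 2/31 = -289786/31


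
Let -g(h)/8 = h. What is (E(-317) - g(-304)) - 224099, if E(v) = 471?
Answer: -226060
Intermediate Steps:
g(h) = -8*h
(E(-317) - g(-304)) - 224099 = (471 - (-8)*(-304)) - 224099 = (471 - 1*2432) - 224099 = (471 - 2432) - 224099 = -1961 - 224099 = -226060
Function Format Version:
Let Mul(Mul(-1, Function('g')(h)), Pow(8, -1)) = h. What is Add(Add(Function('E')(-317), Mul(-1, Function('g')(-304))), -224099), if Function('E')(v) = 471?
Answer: -226060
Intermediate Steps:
Function('g')(h) = Mul(-8, h)
Add(Add(Function('E')(-317), Mul(-1, Function('g')(-304))), -224099) = Add(Add(471, Mul(-1, Mul(-8, -304))), -224099) = Add(Add(471, Mul(-1, 2432)), -224099) = Add(Add(471, -2432), -224099) = Add(-1961, -224099) = -226060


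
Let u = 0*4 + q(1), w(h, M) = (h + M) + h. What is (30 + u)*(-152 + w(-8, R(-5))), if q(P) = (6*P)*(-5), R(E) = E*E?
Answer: 0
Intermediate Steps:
R(E) = E²
q(P) = -30*P
w(h, M) = M + 2*h (w(h, M) = (M + h) + h = M + 2*h)
u = -30 (u = 0*4 - 30*1 = 0 - 30 = -30)
(30 + u)*(-152 + w(-8, R(-5))) = (30 - 30)*(-152 + ((-5)² + 2*(-8))) = 0*(-152 + (25 - 16)) = 0*(-152 + 9) = 0*(-143) = 0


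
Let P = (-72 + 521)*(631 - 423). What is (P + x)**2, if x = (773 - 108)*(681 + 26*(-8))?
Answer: 166412595969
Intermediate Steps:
x = 314545 (x = 665*(681 - 208) = 665*473 = 314545)
P = 93392 (P = 449*208 = 93392)
(P + x)**2 = (93392 + 314545)**2 = 407937**2 = 166412595969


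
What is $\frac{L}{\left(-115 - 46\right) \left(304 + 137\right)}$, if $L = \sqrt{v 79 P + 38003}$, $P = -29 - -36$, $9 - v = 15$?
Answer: $- \frac{\sqrt{34685}}{71001} \approx -0.002623$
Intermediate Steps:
$v = -6$ ($v = 9 - 15 = -6$)
$P = 7$ ($P = -29 + 36 = 7$)
$L = \sqrt{34685}$ ($L = \sqrt{\left(-6\right) 79 \cdot 7 + 38003} = \sqrt{\left(-474\right) 7 + 38003} = \sqrt{-3318 + 38003} = \sqrt{34685} \approx 186.24$)
$\frac{L}{\left(-115 - 46\right) \left(304 + 137\right)} = \frac{\sqrt{34685}}{\left(-115 - 46\right) \left(304 + 137\right)} = \frac{\sqrt{34685}}{\left(-115 - 46\right) 441} = \frac{\sqrt{34685}}{\left(-161\right) 441} = \frac{\sqrt{34685}}{-71001} = \sqrt{34685} \left(- \frac{1}{71001}\right) = - \frac{\sqrt{34685}}{71001}$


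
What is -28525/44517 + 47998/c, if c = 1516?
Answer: 1046741533/33743886 ≈ 31.020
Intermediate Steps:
-28525/44517 + 47998/c = -28525/44517 + 47998/1516 = -28525*1/44517 + 47998*(1/1516) = -28525/44517 + 23999/758 = 1046741533/33743886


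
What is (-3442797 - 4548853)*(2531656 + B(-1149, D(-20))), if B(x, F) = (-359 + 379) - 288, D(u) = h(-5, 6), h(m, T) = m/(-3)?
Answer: -20229966910200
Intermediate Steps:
h(m, T) = -m/3 (h(m, T) = m*(-⅓) = -m/3)
D(u) = 5/3 (D(u) = -⅓*(-5) = 5/3)
B(x, F) = -268 (B(x, F) = 20 - 288 = -268)
(-3442797 - 4548853)*(2531656 + B(-1149, D(-20))) = (-3442797 - 4548853)*(2531656 - 268) = -7991650*2531388 = -20229966910200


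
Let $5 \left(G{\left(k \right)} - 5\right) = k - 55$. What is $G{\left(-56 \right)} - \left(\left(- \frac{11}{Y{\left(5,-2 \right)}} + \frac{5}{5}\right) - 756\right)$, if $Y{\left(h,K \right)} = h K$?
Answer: $\frac{7367}{10} \approx 736.7$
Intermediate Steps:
$Y{\left(h,K \right)} = K h$
$G{\left(k \right)} = -6 + \frac{k}{5}$ ($G{\left(k \right)} = 5 + \frac{k - 55}{5} = 5 + \frac{-55 + k}{5} = 5 + \left(-11 + \frac{k}{5}\right) = -6 + \frac{k}{5}$)
$G{\left(-56 \right)} - \left(\left(- \frac{11}{Y{\left(5,-2 \right)}} + \frac{5}{5}\right) - 756\right) = \left(-6 + \frac{1}{5} \left(-56\right)\right) - \left(\left(- \frac{11}{\left(-2\right) 5} + \frac{5}{5}\right) - 756\right) = \left(-6 - \frac{56}{5}\right) - \left(\left(- \frac{11}{-10} + 5 \cdot \frac{1}{5}\right) - 756\right) = - \frac{86}{5} - \left(\left(\left(-11\right) \left(- \frac{1}{10}\right) + 1\right) - 756\right) = - \frac{86}{5} - \left(\left(\frac{11}{10} + 1\right) - 756\right) = - \frac{86}{5} - \left(\frac{21}{10} - 756\right) = - \frac{86}{5} - - \frac{7539}{10} = - \frac{86}{5} + \frac{7539}{10} = \frac{7367}{10}$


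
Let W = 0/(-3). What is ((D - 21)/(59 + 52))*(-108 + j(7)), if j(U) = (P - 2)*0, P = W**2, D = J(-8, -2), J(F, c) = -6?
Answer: 972/37 ≈ 26.270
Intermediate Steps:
D = -6
W = 0 (W = 0*(-1/3) = 0)
P = 0 (P = 0**2 = 0)
j(U) = 0 (j(U) = (0 - 2)*0 = -2*0 = 0)
((D - 21)/(59 + 52))*(-108 + j(7)) = ((-6 - 21)/(59 + 52))*(-108 + 0) = -27/111*(-108) = -27*1/111*(-108) = -9/37*(-108) = 972/37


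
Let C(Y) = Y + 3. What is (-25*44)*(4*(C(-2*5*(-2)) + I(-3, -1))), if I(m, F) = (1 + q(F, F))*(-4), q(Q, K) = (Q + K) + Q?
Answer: -136400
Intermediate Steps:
q(Q, K) = K + 2*Q (q(Q, K) = (K + Q) + Q = K + 2*Q)
C(Y) = 3 + Y
I(m, F) = -4 - 12*F (I(m, F) = (1 + (F + 2*F))*(-4) = (1 + 3*F)*(-4) = -4 - 12*F)
(-25*44)*(4*(C(-2*5*(-2)) + I(-3, -1))) = (-25*44)*(4*((3 - 2*5*(-2)) + (-4 - 12*(-1)))) = -4400*((3 - 10*(-2)) + (-4 + 12)) = -4400*((3 + 20) + 8) = -4400*(23 + 8) = -4400*31 = -1100*124 = -136400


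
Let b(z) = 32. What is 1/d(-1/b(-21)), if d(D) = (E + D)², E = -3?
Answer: 1024/9409 ≈ 0.10883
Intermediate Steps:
d(D) = (-3 + D)²
1/d(-1/b(-21)) = 1/((-3 - 1/32)²) = 1/((-97/32)²) = 1/(9409/1024) = 1024/9409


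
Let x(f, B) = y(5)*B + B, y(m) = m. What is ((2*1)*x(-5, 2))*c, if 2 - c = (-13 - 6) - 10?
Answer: 744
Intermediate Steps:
x(f, B) = 6*B (x(f, B) = 5*B + B = 6*B)
c = 31 (c = 2 - ((-13 - 6) - 10) = 2 - (-19 - 10) = 2 - 1*(-29) = 2 + 29 = 31)
((2*1)*x(-5, 2))*c = ((2*1)*(6*2))*31 = (2*12)*31 = 24*31 = 744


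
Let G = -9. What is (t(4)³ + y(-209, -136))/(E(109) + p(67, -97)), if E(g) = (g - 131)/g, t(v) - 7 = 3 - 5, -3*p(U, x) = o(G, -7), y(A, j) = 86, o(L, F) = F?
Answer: 68997/697 ≈ 98.991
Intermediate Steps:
p(U, x) = 7/3 (p(U, x) = -⅓*(-7) = 7/3)
t(v) = 5 (t(v) = 7 + (3 - 5) = 7 - 2 = 5)
E(g) = (-131 + g)/g
(t(4)³ + y(-209, -136))/(E(109) + p(67, -97)) = (5³ + 86)/((-131 + 109)/109 + 7/3) = (125 + 86)/((1/109)*(-22) + 7/3) = 211/(-22/109 + 7/3) = 211/(697/327) = 211*(327/697) = 68997/697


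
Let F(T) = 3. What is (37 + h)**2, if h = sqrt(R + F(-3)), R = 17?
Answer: 1389 + 148*sqrt(5) ≈ 1719.9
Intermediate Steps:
h = 2*sqrt(5) (h = sqrt(17 + 3) = sqrt(20) = 2*sqrt(5) ≈ 4.4721)
(37 + h)**2 = (37 + 2*sqrt(5))**2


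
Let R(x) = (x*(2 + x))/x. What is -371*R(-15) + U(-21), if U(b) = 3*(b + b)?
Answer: 4697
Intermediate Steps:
U(b) = 6*b (U(b) = 3*(2*b) = 6*b)
R(x) = 2 + x
-371*R(-15) + U(-21) = -371*(2 - 15) + 6*(-21) = -371*(-13) - 126 = 4823 - 126 = 4697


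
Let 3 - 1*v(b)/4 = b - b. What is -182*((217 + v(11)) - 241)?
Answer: 2184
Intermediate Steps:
v(b) = 12 (v(b) = 12 - 4*(b - b) = 12 - 4*0 = 12 + 0 = 12)
-182*((217 + v(11)) - 241) = -182*((217 + 12) - 241) = -182*(229 - 241) = -182*(-12) = 2184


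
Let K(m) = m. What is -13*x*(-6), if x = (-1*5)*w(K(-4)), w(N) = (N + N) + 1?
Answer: 2730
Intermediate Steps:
w(N) = 1 + 2*N (w(N) = 2*N + 1 = 1 + 2*N)
x = 35 (x = (-1*5)*(1 + 2*(-4)) = -5*(1 - 8) = -5*(-7) = 35)
-13*x*(-6) = -13*35*(-6) = -455*(-6) = 2730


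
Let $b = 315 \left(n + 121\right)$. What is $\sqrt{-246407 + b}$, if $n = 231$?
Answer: $i \sqrt{135527} \approx 368.14 i$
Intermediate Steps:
$b = 110880$ ($b = 315 \left(231 + 121\right) = 315 \cdot 352 = 110880$)
$\sqrt{-246407 + b} = \sqrt{-246407 + 110880} = \sqrt{-135527} = i \sqrt{135527}$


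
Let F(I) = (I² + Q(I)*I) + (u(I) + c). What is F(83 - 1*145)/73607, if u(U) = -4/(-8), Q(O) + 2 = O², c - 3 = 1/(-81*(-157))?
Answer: -5960623219/1872120438 ≈ -3.1839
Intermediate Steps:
c = 38152/12717 (c = 3 + 1/(-81*(-157)) = 3 - 1/81*(-1/157) = 3 + 1/12717 = 38152/12717 ≈ 3.0001)
Q(O) = -2 + O²
u(U) = ½ (u(U) = -4*(-⅛) = ½)
F(I) = 89021/25434 + I² + I*(-2 + I²) (F(I) = (I² + (-2 + I²)*I) + (½ + 38152/12717) = (I² + I*(-2 + I²)) + 89021/25434 = 89021/25434 + I² + I*(-2 + I²))
F(83 - 1*145)/73607 = (89021/25434 + (83 - 1*145)² + (83 - 1*145)³ - 2*(83 - 1*145))/73607 = (89021/25434 + (83 - 145)² + (83 - 145)³ - 2*(83 - 145))*(1/73607) = (89021/25434 + (-62)² + (-62)³ - 2*(-62))*(1/73607) = (89021/25434 + 3844 - 238328 + 124)*(1/73607) = -5960623219/25434*1/73607 = -5960623219/1872120438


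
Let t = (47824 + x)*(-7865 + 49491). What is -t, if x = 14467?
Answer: -2592925166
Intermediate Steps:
t = 2592925166 (t = (47824 + 14467)*(-7865 + 49491) = 62291*41626 = 2592925166)
-t = -1*2592925166 = -2592925166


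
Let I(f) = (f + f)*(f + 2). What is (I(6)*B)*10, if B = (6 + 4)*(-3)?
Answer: -28800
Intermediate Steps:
B = -30 (B = 10*(-3) = -30)
I(f) = 2*f*(2 + f) (I(f) = (2*f)*(2 + f) = 2*f*(2 + f))
(I(6)*B)*10 = ((2*6*(2 + 6))*(-30))*10 = ((2*6*8)*(-30))*10 = (96*(-30))*10 = -2880*10 = -28800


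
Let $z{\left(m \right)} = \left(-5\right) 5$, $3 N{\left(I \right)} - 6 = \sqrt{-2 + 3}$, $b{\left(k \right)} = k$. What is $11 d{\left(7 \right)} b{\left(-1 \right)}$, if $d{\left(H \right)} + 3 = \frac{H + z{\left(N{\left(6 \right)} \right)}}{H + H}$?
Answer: $\frac{330}{7} \approx 47.143$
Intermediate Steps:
$N{\left(I \right)} = \frac{7}{3}$ ($N{\left(I \right)} = 2 + \frac{\sqrt{-2 + 3}}{3} = 2 + \frac{\sqrt{1}}{3} = 2 + \frac{1}{3} \cdot 1 = 2 + \frac{1}{3} = \frac{7}{3}$)
$z{\left(m \right)} = -25$
$d{\left(H \right)} = -3 + \frac{-25 + H}{2 H}$ ($d{\left(H \right)} = -3 + \frac{H - 25}{H + H} = -3 + \frac{-25 + H}{2 H}$)
$11 d{\left(7 \right)} b{\left(-1 \right)} = 11 \frac{5 \left(-5 - 7\right)}{2 \cdot 7} \left(-1\right) = 11 \cdot \frac{5}{2} \cdot \frac{1}{7} \left(-5 - 7\right) \left(-1\right) = 11 \cdot \frac{5}{2} \cdot \frac{1}{7} \left(-12\right) \left(-1\right) = 11 \left(- \frac{30}{7}\right) \left(-1\right) = \left(- \frac{330}{7}\right) \left(-1\right) = \frac{330}{7}$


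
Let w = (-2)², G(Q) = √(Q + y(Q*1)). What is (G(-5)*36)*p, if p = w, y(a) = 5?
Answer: 0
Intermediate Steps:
G(Q) = √(5 + Q) (G(Q) = √(Q + 5) = √(5 + Q))
w = 4
p = 4
(G(-5)*36)*p = (√(5 - 5)*36)*4 = (√0*36)*4 = (0*36)*4 = 0*4 = 0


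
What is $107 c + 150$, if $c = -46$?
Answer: $-4772$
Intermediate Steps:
$107 c + 150 = 107 \left(-46\right) + 150 = -4922 + 150 = -4772$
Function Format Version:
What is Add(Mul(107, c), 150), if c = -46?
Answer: -4772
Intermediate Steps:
Add(Mul(107, c), 150) = Add(Mul(107, -46), 150) = Add(-4922, 150) = -4772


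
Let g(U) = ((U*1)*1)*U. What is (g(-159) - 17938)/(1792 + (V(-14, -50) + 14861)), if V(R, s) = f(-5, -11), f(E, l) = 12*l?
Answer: 7343/16521 ≈ 0.44446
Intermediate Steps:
V(R, s) = -132 (V(R, s) = 12*(-11) = -132)
g(U) = U² (g(U) = (U*1)*U = U*U = U²)
(g(-159) - 17938)/(1792 + (V(-14, -50) + 14861)) = ((-159)² - 17938)/(1792 + (-132 + 14861)) = (25281 - 17938)/(1792 + 14729) = 7343/16521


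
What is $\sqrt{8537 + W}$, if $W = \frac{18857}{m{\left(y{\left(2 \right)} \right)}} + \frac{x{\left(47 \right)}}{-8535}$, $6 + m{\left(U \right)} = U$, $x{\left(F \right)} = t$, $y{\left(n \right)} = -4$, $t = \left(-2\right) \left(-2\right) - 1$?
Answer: $\frac{\sqrt{8613725702}}{1138} \approx 81.556$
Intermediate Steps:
$t = 3$ ($t = 4 - 1 = 3$)
$x{\left(F \right)} = 3$
$m{\left(U \right)} = -6 + U$
$W = - \frac{2145927}{1138}$ ($W = \frac{18857}{-6 - 4} + \frac{3}{-8535} = \frac{18857}{-10} + 3 \left(- \frac{1}{8535}\right) = 18857 \left(- \frac{1}{10}\right) - \frac{1}{2845} = - \frac{18857}{10} - \frac{1}{2845} = - \frac{2145927}{1138} \approx -1885.7$)
$\sqrt{8537 + W} = \sqrt{8537 - \frac{2145927}{1138}} = \sqrt{\frac{7569179}{1138}} = \frac{\sqrt{8613725702}}{1138}$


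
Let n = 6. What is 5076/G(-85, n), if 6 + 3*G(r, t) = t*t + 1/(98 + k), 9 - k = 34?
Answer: 1111644/2191 ≈ 507.37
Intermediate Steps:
k = -25 (k = 9 - 1*34 = 9 - 34 = -25)
G(r, t) = -437/219 + t²/3 (G(r, t) = -2 + (t*t + 1/(98 - 25))/3 = -2 + (t² + 1/73)/3 = -2 + (1/73 + t²)/3 = -2 + (1/219 + t²/3) = -437/219 + t²/3)
5076/G(-85, n) = 5076/(-437/219 + (⅓)*6²) = 5076/(-437/219 + (⅓)*36) = 5076/(-437/219 + 12) = 5076/(2191/219) = 5076*(219/2191) = 1111644/2191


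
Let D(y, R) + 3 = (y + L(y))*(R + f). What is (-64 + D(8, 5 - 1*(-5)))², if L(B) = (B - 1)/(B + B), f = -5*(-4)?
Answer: 2217121/64 ≈ 34643.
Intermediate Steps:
f = 20
L(B) = (-1 + B)/(2*B) (L(B) = (-1 + B)/((2*B)) = (-1 + B)*(1/(2*B)) = (-1 + B)/(2*B))
D(y, R) = -3 + (20 + R)*(y + (-1 + y)/(2*y)) (D(y, R) = -3 + (y + (-1 + y)/(2*y))*(R + 20) = -3 + (y + (-1 + y)/(2*y))*(20 + R) = -3 + (20 + R)*(y + (-1 + y)/(2*y)))
(-64 + D(8, 5 - 1*(-5)))² = (-64 + (7 + (5 - 1*(-5))/2 - 10/8 + 20*8 + (5 - 1*(-5))*8 - ½*(5 - 1*(-5))/8))² = (-64 + (7 + (5 + 5)/2 - 10*⅛ + 160 + (5 + 5)*8 - ½*(5 + 5)*⅛))² = (-64 + (7 + (½)*10 - 5/4 + 160 + 10*8 - ½*10*⅛))² = (-64 + (7 + 5 - 5/4 + 160 + 80 - 5/8))² = (-64 + 2001/8)² = (1489/8)² = 2217121/64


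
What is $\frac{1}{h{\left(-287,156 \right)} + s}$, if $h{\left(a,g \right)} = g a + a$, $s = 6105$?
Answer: $- \frac{1}{38954} \approx -2.5671 \cdot 10^{-5}$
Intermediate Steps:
$h{\left(a,g \right)} = a + a g$ ($h{\left(a,g \right)} = a g + a = a + a g$)
$\frac{1}{h{\left(-287,156 \right)} + s} = \frac{1}{- 287 \left(1 + 156\right) + 6105} = \frac{1}{\left(-287\right) 157 + 6105} = \frac{1}{-45059 + 6105} = \frac{1}{-38954} = - \frac{1}{38954}$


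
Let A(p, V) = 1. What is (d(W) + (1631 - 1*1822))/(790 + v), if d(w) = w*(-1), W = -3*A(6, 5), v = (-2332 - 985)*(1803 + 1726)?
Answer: 188/11704903 ≈ 1.6062e-5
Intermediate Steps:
v = -11705693 (v = -3317*3529 = -11705693)
W = -3 (W = -3*1 = -3)
d(w) = -w
(d(W) + (1631 - 1*1822))/(790 + v) = (-1*(-3) + (1631 - 1*1822))/(790 - 11705693) = (3 + (1631 - 1822))/(-11704903) = (3 - 191)*(-1/11704903) = -188*(-1/11704903) = 188/11704903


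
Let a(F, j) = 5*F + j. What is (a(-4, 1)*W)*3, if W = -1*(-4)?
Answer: -228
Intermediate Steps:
a(F, j) = j + 5*F
W = 4
(a(-4, 1)*W)*3 = ((1 + 5*(-4))*4)*3 = ((1 - 20)*4)*3 = -19*4*3 = -76*3 = -228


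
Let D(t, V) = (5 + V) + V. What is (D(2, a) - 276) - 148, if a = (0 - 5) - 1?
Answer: -431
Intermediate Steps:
a = -6 (a = -5 - 1 = -6)
D(t, V) = 5 + 2*V
(D(2, a) - 276) - 148 = ((5 + 2*(-6)) - 276) - 148 = ((5 - 12) - 276) - 148 = (-7 - 276) - 148 = -283 - 148 = -431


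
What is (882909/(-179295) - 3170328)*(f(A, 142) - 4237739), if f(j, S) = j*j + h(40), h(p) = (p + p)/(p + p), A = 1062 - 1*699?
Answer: 777978259574274087/59765 ≈ 1.3017e+13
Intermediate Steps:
A = 363 (A = 1062 - 699 = 363)
h(p) = 1 (h(p) = (2*p)/((2*p)) = (2*p)*(1/(2*p)) = 1)
f(j, S) = 1 + j**2 (f(j, S) = j*j + 1 = j**2 + 1 = 1 + j**2)
(882909/(-179295) - 3170328)*(f(A, 142) - 4237739) = (882909/(-179295) - 3170328)*((1 + 363**2) - 4237739) = (882909*(-1/179295) - 3170328)*((1 + 131769) - 4237739) = (-294303/59765 - 3170328)*(131770 - 4237739) = -189474947223/59765*(-4105969) = 777978259574274087/59765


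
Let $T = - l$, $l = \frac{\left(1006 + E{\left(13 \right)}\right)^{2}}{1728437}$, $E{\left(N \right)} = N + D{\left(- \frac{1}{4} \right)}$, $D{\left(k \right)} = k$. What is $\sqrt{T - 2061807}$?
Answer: $\frac{i \sqrt{98554220641148257853}}{6913748} \approx 1435.9 i$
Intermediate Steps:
$E{\left(N \right)} = - \frac{1}{4} + N$ ($E{\left(N \right)} = N - \frac{1}{4} = - \frac{1}{4} + N$)
$l = \frac{16605625}{27654992}$ ($l = \frac{\left(1006 + \left(- \frac{1}{4} + 13\right)\right)^{2}}{1728437} = \left(1006 + \frac{51}{4}\right)^{2} \cdot \frac{1}{1728437} = \left(\frac{4075}{4}\right)^{2} \cdot \frac{1}{1728437} = \frac{16605625}{16} \cdot \frac{1}{1728437} = \frac{16605625}{27654992} \approx 0.60046$)
$T = - \frac{16605625}{27654992}$ ($T = \left(-1\right) \frac{16605625}{27654992} = - \frac{16605625}{27654992} \approx -0.60046$)
$\sqrt{T - 2061807} = \sqrt{- \frac{16605625}{27654992} - 2061807} = \sqrt{- \frac{57019272696169}{27654992}} = \frac{i \sqrt{98554220641148257853}}{6913748}$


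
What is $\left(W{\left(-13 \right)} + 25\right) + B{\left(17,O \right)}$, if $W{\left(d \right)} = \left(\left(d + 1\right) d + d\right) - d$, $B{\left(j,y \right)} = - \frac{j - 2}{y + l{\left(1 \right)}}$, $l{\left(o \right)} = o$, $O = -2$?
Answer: $196$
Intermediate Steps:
$B{\left(j,y \right)} = - \frac{-2 + j}{1 + y}$ ($B{\left(j,y \right)} = - \frac{j - 2}{y + 1} = - \frac{-2 + j}{1 + y}$)
$W{\left(d \right)} = d \left(1 + d\right)$ ($W{\left(d \right)} = \left(\left(1 + d\right) d + d\right) - d = \left(d \left(1 + d\right) + d\right) - d = \left(d + d \left(1 + d\right)\right) - d = d \left(1 + d\right)$)
$\left(W{\left(-13 \right)} + 25\right) + B{\left(17,O \right)} = \left(- 13 \left(1 - 13\right) + 25\right) + \frac{2 - 17}{1 - 2} = \left(\left(-13\right) \left(-12\right) + 25\right) + \frac{2 - 17}{-1} = \left(156 + 25\right) - -15 = 181 + 15 = 196$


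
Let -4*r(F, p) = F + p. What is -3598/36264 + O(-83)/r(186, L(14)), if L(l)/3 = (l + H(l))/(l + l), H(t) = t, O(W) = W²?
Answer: -166661801/1142316 ≈ -145.90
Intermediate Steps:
L(l) = 3 (L(l) = 3*((l + l)/(l + l)) = 3*((2*l)/((2*l))) = 3*((2*l)*(1/(2*l))) = 3*1 = 3)
r(F, p) = -F/4 - p/4 (r(F, p) = -(F + p)/4 = -F/4 - p/4)
-3598/36264 + O(-83)/r(186, L(14)) = -3598/36264 + (-83)²/(-¼*186 - ¼*3) = -3598*1/36264 + 6889/(-93/2 - ¾) = -1799/18132 + 6889/(-189/4) = -1799/18132 + 6889*(-4/189) = -1799/18132 - 27556/189 = -166661801/1142316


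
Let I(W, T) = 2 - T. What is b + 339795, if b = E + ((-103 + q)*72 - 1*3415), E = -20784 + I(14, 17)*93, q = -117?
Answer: 298361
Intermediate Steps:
E = -22179 (E = -20784 + (2 - 1*17)*93 = -20784 + (2 - 17)*93 = -20784 - 15*93 = -20784 - 1395 = -22179)
b = -41434 (b = -22179 + ((-103 - 117)*72 - 1*3415) = -22179 + (-220*72 - 3415) = -22179 + (-15840 - 3415) = -22179 - 19255 = -41434)
b + 339795 = -41434 + 339795 = 298361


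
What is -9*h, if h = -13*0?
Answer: 0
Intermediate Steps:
h = 0
-9*h = -9*0 = 0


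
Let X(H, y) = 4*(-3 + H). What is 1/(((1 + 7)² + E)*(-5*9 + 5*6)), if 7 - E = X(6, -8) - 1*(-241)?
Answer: 1/2730 ≈ 0.00036630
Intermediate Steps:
X(H, y) = -12 + 4*H
E = -246 (E = 7 - ((-12 + 4*6) - 1*(-241)) = 7 - ((-12 + 24) + 241) = 7 - (12 + 241) = 7 - 1*253 = 7 - 253 = -246)
1/(((1 + 7)² + E)*(-5*9 + 5*6)) = 1/(((1 + 7)² - 246)*(-5*9 + 5*6)) = 1/((8² - 246)*(-45 + 30)) = 1/((64 - 246)*(-15)) = 1/(-182*(-15)) = 1/2730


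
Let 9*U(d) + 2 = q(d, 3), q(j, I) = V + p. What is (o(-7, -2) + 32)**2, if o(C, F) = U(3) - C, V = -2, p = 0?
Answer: 120409/81 ≈ 1486.5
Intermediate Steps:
q(j, I) = -2 (q(j, I) = -2 + 0 = -2)
U(d) = -4/9 (U(d) = -2/9 + (1/9)*(-2) = -2/9 - 2/9 = -4/9)
o(C, F) = -4/9 - C
(o(-7, -2) + 32)**2 = ((-4/9 - 1*(-7)) + 32)**2 = ((-4/9 + 7) + 32)**2 = (59/9 + 32)**2 = (347/9)**2 = 120409/81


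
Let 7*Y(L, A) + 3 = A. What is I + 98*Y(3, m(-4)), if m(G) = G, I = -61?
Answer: -159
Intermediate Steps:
Y(L, A) = -3/7 + A/7
I + 98*Y(3, m(-4)) = -61 + 98*(-3/7 + (⅐)*(-4)) = -61 + 98*(-3/7 - 4/7) = -61 + 98*(-1) = -61 - 98 = -159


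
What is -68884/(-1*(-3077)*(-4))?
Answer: 1013/181 ≈ 5.5967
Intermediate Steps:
-68884/(-1*(-3077)*(-4)) = -68884/(3077*(-4)) = -68884/(-12308) = -68884*(-1/12308) = 1013/181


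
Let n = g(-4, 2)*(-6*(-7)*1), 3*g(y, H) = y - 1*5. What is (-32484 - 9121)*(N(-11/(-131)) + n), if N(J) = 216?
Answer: -3744450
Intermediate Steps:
g(y, H) = -5/3 + y/3 (g(y, H) = (y - 1*5)/3 = (y - 5)/3 = (-5 + y)/3 = -5/3 + y/3)
n = -126 (n = (-5/3 + (1/3)*(-4))*(-6*(-7)*1) = (-5/3 - 4/3)*(42*1) = -3*42 = -126)
(-32484 - 9121)*(N(-11/(-131)) + n) = (-32484 - 9121)*(216 - 126) = -41605*90 = -3744450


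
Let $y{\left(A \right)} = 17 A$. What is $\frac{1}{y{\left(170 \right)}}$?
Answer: $\frac{1}{2890} \approx 0.00034602$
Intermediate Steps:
$\frac{1}{y{\left(170 \right)}} = \frac{1}{17 \cdot 170} = \frac{1}{2890}$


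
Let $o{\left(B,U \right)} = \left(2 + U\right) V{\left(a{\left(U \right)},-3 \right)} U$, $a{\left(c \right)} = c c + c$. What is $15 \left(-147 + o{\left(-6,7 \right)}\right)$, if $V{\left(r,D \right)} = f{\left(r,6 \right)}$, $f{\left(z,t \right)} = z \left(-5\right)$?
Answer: $-266805$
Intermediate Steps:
$f{\left(z,t \right)} = - 5 z$
$a{\left(c \right)} = c + c^{2}$ ($a{\left(c \right)} = c^{2} + c = c + c^{2}$)
$V{\left(r,D \right)} = - 5 r$
$o{\left(B,U \right)} = - 5 U^{2} \left(1 + U\right) \left(2 + U\right)$ ($o{\left(B,U \right)} = \left(2 + U\right) - 5 U \left(1 + U\right) U = \left(2 + U\right) \left(- 5 U^{2} \left(1 + U\right)\right) = - 5 U^{2} \left(1 + U\right) \left(2 + U\right)$)
$15 \left(-147 + o{\left(-6,7 \right)}\right) = 15 \left(-147 - 5 \cdot 7^{2} \left(1 + 7\right) \left(2 + 7\right)\right) = 15 \left(-147 - 245 \cdot 8 \cdot 9\right) = 15 \left(-147 - 17640\right) = 15 \left(-17787\right) = -266805$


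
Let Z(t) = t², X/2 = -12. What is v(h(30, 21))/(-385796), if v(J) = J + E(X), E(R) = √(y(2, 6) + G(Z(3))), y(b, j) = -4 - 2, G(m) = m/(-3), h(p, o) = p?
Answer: -15/192898 - 3*I/385796 ≈ -7.7761e-5 - 7.7761e-6*I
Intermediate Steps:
X = -24 (X = 2*(-12) = -24)
G(m) = -m/3 (G(m) = m*(-⅓) = -m/3)
y(b, j) = -6
E(R) = 3*I (E(R) = √(-6 - ⅓*3²) = √(-6 - ⅓*9) = √(-6 - 3) = √(-9) = 3*I)
v(J) = J + 3*I
v(h(30, 21))/(-385796) = (30 + 3*I)/(-385796) = (30 + 3*I)*(-1/385796) = -15/192898 - 3*I/385796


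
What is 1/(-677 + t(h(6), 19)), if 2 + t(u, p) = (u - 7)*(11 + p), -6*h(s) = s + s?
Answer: -1/949 ≈ -0.0010537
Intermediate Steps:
h(s) = -s/3 (h(s) = -(s + s)/6 = -s/3)
t(u, p) = -2 + (-7 + u)*(11 + p) (t(u, p) = -2 + (u - 7)*(11 + p) = -2 + (-7 + u)*(11 + p))
1/(-677 + t(h(6), 19)) = 1/(-677 + (-79 - 7*19 + 11*(-⅓*6) + 19*(-⅓*6))) = 1/(-677 + (-79 - 133 + 11*(-2) + 19*(-2))) = 1/(-677 + (-79 - 133 - 22 - 38)) = 1/(-677 - 272) = 1/(-949) = -1/949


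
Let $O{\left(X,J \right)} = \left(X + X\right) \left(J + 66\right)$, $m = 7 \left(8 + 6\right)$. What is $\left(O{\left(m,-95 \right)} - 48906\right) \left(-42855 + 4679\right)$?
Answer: $2084027840$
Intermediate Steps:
$m = 98$ ($m = 7 \cdot 14 = 98$)
$O{\left(X,J \right)} = 2 X \left(66 + J\right)$
$\left(O{\left(m,-95 \right)} - 48906\right) \left(-42855 + 4679\right) = \left(2 \cdot 98 \left(66 - 95\right) - 48906\right) \left(-42855 + 4679\right) = \left(2 \cdot 98 \left(-29\right) - 48906\right) \left(-38176\right) = \left(-5684 - 48906\right) \left(-38176\right) = \left(-54590\right) \left(-38176\right) = 2084027840$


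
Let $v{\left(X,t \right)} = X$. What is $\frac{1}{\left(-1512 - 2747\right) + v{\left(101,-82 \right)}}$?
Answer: $- \frac{1}{4158} \approx -0.0002405$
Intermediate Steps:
$\frac{1}{\left(-1512 - 2747\right) + v{\left(101,-82 \right)}} = \frac{1}{\left(-1512 - 2747\right) + 101} = \frac{1}{-4259 + 101} = \frac{1}{-4158} = - \frac{1}{4158}$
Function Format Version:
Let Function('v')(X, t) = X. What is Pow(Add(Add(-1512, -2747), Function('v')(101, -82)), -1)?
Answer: Rational(-1, 4158) ≈ -0.00024050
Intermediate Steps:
Pow(Add(Add(-1512, -2747), Function('v')(101, -82)), -1) = Pow(Add(Add(-1512, -2747), 101), -1) = Pow(Add(-4259, 101), -1) = Pow(-4158, -1) = Rational(-1, 4158)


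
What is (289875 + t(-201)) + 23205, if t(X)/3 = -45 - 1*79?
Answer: 312708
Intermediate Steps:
t(X) = -372 (t(X) = 3*(-45 - 1*79) = 3*(-45 - 79) = 3*(-124) = -372)
(289875 + t(-201)) + 23205 = (289875 - 372) + 23205 = 289503 + 23205 = 312708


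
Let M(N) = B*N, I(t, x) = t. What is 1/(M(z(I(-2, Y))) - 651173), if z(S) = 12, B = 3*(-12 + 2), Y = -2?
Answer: -1/651533 ≈ -1.5348e-6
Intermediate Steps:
B = -30 (B = 3*(-10) = -30)
M(N) = -30*N
1/(M(z(I(-2, Y))) - 651173) = 1/(-30*12 - 651173) = 1/(-360 - 651173) = 1/(-651533) = -1/651533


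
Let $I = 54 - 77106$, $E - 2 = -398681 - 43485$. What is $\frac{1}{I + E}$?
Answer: $- \frac{1}{519216} \approx -1.926 \cdot 10^{-6}$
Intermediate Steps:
$E = -442164$ ($E = 2 - 442166 = -442164$)
$I = -77052$ ($I = 54 - 77106 = -77052$)
$\frac{1}{I + E} = \frac{1}{-77052 - 442164} = \frac{1}{-519216} = - \frac{1}{519216}$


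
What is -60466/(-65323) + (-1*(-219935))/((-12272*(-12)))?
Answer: 23271279029/9619726272 ≈ 2.4191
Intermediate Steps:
-60466/(-65323) + (-1*(-219935))/((-12272*(-12))) = -60466*(-1/65323) + 219935/147264 = 60466/65323 + 219935*(1/147264) = 60466/65323 + 219935/147264 = 23271279029/9619726272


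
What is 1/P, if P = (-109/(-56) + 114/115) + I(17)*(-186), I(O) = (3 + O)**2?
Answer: -6440/479117081 ≈ -1.3441e-5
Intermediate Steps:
P = -479117081/6440 (P = (-109/(-56) + 114/115) + (3 + 17)**2*(-186) = (-109*(-1/56) + 114*(1/115)) + 20**2*(-186) = (109/56 + 114/115) + 400*(-186) = 18919/6440 - 74400 = -479117081/6440 ≈ -74397.)
1/P = 1/(-479117081/6440) = -6440/479117081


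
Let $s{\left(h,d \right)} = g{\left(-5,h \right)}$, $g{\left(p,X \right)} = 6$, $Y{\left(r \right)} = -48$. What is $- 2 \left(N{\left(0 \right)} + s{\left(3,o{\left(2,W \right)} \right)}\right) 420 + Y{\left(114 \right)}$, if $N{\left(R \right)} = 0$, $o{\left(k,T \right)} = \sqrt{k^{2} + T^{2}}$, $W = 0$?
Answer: $-5088$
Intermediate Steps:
$o{\left(k,T \right)} = \sqrt{T^{2} + k^{2}}$
$s{\left(h,d \right)} = 6$
$- 2 \left(N{\left(0 \right)} + s{\left(3,o{\left(2,W \right)} \right)}\right) 420 + Y{\left(114 \right)} = - 2 \left(0 + 6\right) 420 - 48 = \left(-2\right) 6 \cdot 420 - 48 = \left(-12\right) 420 - 48 = -5040 - 48 = -5088$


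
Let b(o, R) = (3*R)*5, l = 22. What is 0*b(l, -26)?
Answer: 0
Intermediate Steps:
b(o, R) = 15*R
0*b(l, -26) = 0*(15*(-26)) = 0*(-390) = 0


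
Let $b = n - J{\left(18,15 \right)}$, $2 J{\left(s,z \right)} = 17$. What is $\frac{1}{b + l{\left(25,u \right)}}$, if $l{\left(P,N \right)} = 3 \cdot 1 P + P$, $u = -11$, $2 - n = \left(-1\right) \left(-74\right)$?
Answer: $\frac{2}{39} \approx 0.051282$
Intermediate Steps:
$J{\left(s,z \right)} = \frac{17}{2}$ ($J{\left(s,z \right)} = \frac{1}{2} \cdot 17 = \frac{17}{2}$)
$n = -72$ ($n = 2 - \left(-1\right) \left(-74\right) = 2 - 74 = -72$)
$l{\left(P,N \right)} = 4 P$ ($l{\left(P,N \right)} = 3 P + P = 4 P$)
$b = - \frac{161}{2}$ ($b = -72 - \frac{17}{2} = - \frac{161}{2} \approx -80.5$)
$\frac{1}{b + l{\left(25,u \right)}} = \frac{1}{- \frac{161}{2} + 4 \cdot 25} = \frac{1}{- \frac{161}{2} + 100} = \frac{1}{\frac{39}{2}} = \frac{2}{39}$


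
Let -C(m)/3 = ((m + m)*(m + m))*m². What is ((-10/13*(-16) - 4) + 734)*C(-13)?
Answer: -254412600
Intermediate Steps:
C(m) = -12*m⁴ (C(m) = -3*(m + m)*(m + m)*m² = -3*(2*m)*(2*m)*m² = -3*4*m²*m² = -12*m⁴)
((-10/13*(-16) - 4) + 734)*C(-13) = ((-10/13*(-16) - 4) + 734)*(-12*(-13)⁴) = ((-10*1/13*(-16) - 4) + 734)*(-12*28561) = ((-10/13*(-16) - 4) + 734)*(-342732) = ((160/13 - 4) + 734)*(-342732) = (108/13 + 734)*(-342732) = (9650/13)*(-342732) = -254412600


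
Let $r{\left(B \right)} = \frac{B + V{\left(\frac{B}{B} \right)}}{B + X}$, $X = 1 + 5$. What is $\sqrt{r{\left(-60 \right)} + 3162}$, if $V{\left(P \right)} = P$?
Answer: $\frac{\sqrt{1024842}}{18} \approx 56.241$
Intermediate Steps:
$X = 6$
$r{\left(B \right)} = \frac{1 + B}{6 + B}$ ($r{\left(B \right)} = \frac{B + \frac{B}{B}}{B + 6} = \frac{B + 1}{6 + B} = \frac{1 + B}{6 + B}$)
$\sqrt{r{\left(-60 \right)} + 3162} = \sqrt{\frac{1 - 60}{6 - 60} + 3162} = \sqrt{\frac{1}{-54} \left(-59\right) + 3162} = \sqrt{\left(- \frac{1}{54}\right) \left(-59\right) + 3162} = \sqrt{\frac{59}{54} + 3162} = \sqrt{\frac{170807}{54}} = \frac{\sqrt{1024842}}{18}$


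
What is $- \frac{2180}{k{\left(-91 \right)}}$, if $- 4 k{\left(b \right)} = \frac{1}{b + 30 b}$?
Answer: $-24599120$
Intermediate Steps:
$k{\left(b \right)} = - \frac{1}{124 b}$ ($k{\left(b \right)} = - \frac{1}{4 \left(b + 30 b\right)} = - \frac{1}{4 \cdot 31 b} = - \frac{\frac{1}{31} \frac{1}{b}}{4} = - \frac{1}{124 b}$)
$- \frac{2180}{k{\left(-91 \right)}} = - \frac{2180}{\left(- \frac{1}{124}\right) \frac{1}{-91}} = - \frac{2180}{\left(- \frac{1}{124}\right) \left(- \frac{1}{91}\right)} = - 2180 \frac{1}{\frac{1}{11284}} = \left(-2180\right) 11284 = -24599120$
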